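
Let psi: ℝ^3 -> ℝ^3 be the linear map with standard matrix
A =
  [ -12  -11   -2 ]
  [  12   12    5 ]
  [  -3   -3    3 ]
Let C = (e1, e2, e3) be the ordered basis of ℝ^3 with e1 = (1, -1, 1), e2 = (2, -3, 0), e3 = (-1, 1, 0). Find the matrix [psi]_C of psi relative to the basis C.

[[3, 3, 0], [-2, 3, -1], [2, 0, -3]]

With P the matrix whose columns are e1, ..., e3, [psi]_C = P^(-1) A P.
Column by column: psi(e1) = A e1 = (-3, 5, 3); its C-coordinates (3, -2, 2) give column 1.
Continuing for each basis vector yields [psi]_C = [[3, 3, 0], [-2, 3, -1], [2, 0, -3]].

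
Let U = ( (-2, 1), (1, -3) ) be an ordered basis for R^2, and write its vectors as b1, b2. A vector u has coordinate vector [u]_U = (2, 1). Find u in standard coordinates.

(-3, -1)

u = M [u]_U, where M has columns b1, b2.
Carrying out the matrix-vector product, u = (-3, -1).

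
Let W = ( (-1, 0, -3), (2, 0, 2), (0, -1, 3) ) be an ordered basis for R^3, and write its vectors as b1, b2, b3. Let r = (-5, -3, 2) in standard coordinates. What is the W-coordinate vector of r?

(1, -2, 3)

We seek scalars with c_1 b1 + ... + c_3 b3 = r; equivalently solve M c = r where the columns of M are b1, ..., b3.
Row-reducing the augmented matrix [M | r] gives c = (1, -2, 3).
Check: b1 - 2b2 + 3b3 = (-5, -3, 2).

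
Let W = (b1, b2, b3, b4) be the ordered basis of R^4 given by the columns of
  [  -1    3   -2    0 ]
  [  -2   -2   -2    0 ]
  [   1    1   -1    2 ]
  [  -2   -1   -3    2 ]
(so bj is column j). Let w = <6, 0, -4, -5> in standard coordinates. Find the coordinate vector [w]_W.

[w]_W is the unique c with M c = w, where M has columns b1, ..., b4.
Solving this 4x4 system gives c = (1, 1, -2, -4).
Check: b1 + b2 - 2b3 - 4b4 = <6, 0, -4, -5>.

<1, 1, -2, -4>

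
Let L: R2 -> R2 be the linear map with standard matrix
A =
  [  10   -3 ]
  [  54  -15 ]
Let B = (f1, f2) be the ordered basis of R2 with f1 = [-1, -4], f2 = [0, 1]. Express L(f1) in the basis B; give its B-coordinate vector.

Compute L(f1) = A f1 = [2, 6] in standard coordinates.
Then write this in B-coordinates: solve for y in y_1 f1 + y_2 f2 = [2, 6].
This gives y = [-2, -2], which is column 1 of [L]_B.

[-2, -2]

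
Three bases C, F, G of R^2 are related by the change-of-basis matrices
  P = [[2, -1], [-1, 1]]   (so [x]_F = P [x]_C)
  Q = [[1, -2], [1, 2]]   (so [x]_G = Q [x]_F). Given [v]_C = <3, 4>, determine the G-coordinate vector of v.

<0, 4>

Apply P to get F-coordinates <2, 1>, then Q to get G-coordinates.
The result is [v]_G = <0, 4>.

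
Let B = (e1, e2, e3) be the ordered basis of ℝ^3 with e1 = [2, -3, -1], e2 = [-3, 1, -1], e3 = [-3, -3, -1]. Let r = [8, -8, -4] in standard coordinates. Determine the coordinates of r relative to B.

[4, 1, -1]

We seek scalars with c_1 e1 + ... + c_3 e3 = r; equivalently solve M c = r where the columns of M are e1, ..., e3.
Solving this 3x3 system gives c = (4, 1, -1).
Check: 4e1 + e2 - e3 = [8, -8, -4].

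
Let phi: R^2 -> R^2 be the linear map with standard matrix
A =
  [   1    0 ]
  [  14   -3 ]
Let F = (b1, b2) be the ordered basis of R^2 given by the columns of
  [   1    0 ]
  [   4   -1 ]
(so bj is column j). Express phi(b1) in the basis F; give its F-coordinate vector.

<1, 2>

Column 1 of [phi]_F is the F-coordinate vector of phi(b1).
In standard coordinates phi(b1) = A b1 = <1, 2>.
Converting to F: <1, 2> = b1 + 2b2, so the coordinate vector is <1, 2>.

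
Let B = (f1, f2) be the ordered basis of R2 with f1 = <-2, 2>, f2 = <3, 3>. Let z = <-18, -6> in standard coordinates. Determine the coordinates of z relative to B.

<3, -4>

Write z = c_1 f1 + c_2 f2 and solve for the c_i.
System: -2c_1 + 3c_2 = -18, 2c_1 + 3c_2 = -6; solving gives c_1 = 3, c_2 = -4.
Check: 3f1 - 4f2 = <-18, -6>.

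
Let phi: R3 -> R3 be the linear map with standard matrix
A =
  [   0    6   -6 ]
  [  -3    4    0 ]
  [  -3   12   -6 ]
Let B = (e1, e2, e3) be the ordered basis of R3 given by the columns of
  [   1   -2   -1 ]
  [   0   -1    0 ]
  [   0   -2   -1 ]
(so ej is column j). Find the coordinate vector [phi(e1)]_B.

[3, 3, -3]

Compute phi(e1) = A e1 = [0, -3, -3] in standard coordinates.
Then write this in B-coordinates: solve for y in y_1 e1 + ... + y_3 e3 = [0, -3, -3].
This gives y = [3, 3, -3], which is column 1 of [phi]_B.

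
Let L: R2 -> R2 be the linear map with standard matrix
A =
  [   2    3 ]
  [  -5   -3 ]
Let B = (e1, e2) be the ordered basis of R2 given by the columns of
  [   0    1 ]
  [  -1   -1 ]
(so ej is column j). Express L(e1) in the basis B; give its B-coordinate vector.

Compute L(e1) = A e1 = [-3, 3] in standard coordinates.
Then write this in B-coordinates: solve for y in y_1 e1 + y_2 e2 = [-3, 3].
This gives y = [0, -3], which is column 1 of [L]_B.

[0, -3]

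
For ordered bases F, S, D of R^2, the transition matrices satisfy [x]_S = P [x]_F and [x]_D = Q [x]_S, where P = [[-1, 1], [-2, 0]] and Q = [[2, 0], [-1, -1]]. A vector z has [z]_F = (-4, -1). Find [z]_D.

First [z]_S = P [z]_F = (3, 8).
Then [z]_D = Q [z]_S = (6, -11).

(6, -11)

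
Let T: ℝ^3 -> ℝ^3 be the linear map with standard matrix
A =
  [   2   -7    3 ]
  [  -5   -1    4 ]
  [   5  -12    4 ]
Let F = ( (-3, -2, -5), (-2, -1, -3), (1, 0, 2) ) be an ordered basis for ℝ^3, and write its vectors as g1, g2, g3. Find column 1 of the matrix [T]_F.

Column 1 of [T]_F is the F-coordinate vector of T(g1).
In standard coordinates T(g1) = A g1 = (-7, -3, -11).
Converting to F: (-7, -3, -11) = 0·g1 + 3g2 - g3, so the coordinate vector is (0, 3, -1).

(0, 3, -1)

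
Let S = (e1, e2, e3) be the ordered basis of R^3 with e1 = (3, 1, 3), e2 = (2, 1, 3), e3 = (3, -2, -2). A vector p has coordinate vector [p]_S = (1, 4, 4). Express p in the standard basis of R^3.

p = M [p]_S, where M has columns e1, ..., e3.
Carrying out the matrix-vector product, p = (23, -3, 7).

(23, -3, 7)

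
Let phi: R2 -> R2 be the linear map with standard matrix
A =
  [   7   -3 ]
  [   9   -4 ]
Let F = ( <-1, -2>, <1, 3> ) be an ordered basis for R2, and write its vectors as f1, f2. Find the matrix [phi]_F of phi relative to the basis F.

[[2, 3], [1, 1]]

The j-th column of [phi]_F is [phi(fj)]_F.
phi(f1) = A f1 = <-1, -1> = 2f1 + f2, so column 1 is <2, 1>.
Repeating for f2 and assembling the columns gives [[2, 3], [1, 1]].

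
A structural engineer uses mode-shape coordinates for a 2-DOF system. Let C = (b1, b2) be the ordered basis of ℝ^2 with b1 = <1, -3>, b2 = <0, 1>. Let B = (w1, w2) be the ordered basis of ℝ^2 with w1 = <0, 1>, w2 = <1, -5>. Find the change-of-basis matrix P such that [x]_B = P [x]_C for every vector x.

Let M have columns bj and N have columns wj. Then for every x, N [x]_B = x = M [x]_C, so P = N^(-1) M.
Since det N = -1, N^(-1) has integer entries; multiplying gives P = [[2, 1], [1, 0]].

[[2, 1], [1, 0]]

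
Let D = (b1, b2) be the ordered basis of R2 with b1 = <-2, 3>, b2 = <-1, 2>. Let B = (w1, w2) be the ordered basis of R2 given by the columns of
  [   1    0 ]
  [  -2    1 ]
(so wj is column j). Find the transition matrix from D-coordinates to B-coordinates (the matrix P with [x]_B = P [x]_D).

[[-2, -1], [-1, 0]]

Column j of P is [bj]_B, since P maps D-coordinates to B-coordinates.
Expressing b1 in B: b1 = -2w1 - w2, so column 1 of P is <-2, -1>.
Doing the same for each bj gives P = [[-2, -1], [-1, 0]].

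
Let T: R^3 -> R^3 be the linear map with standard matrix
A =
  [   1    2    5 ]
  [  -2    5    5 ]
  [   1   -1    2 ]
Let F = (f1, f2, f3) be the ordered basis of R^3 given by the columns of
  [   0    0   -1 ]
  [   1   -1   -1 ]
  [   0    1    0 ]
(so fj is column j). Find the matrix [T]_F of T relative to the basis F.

[[2, 0, 0], [-1, 3, 0], [-2, -3, 3]]

Let P have columns f1, ..., f3. Then [T]_F = P^(-1) A P.
Here det P = -1, so P^(-1) is integer; computing A P first and then P^(-1)(A P) gives [[2, 0, 0], [-1, 3, 0], [-2, -3, 3]].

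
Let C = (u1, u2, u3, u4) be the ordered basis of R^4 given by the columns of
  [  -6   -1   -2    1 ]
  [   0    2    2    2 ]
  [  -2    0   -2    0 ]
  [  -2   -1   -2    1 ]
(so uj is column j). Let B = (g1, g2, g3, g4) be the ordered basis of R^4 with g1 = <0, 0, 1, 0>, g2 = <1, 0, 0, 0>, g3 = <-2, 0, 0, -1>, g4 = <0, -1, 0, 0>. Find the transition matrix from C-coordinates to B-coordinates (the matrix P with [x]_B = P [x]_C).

[[-2, 0, -2, 0], [-2, 1, 2, -1], [2, 1, 2, -1], [0, -2, -2, -2]]

Column j of P is [uj]_B, since P maps C-coordinates to B-coordinates.
Expressing u1 in B: u1 = -2g1 - 2g2 + 2g3 + 0·g4, so column 1 of P is <-2, -2, 2, 0>.
Doing the same for each uj gives P = [[-2, 0, -2, 0], [-2, 1, 2, -1], [2, 1, 2, -1], [0, -2, -2, -2]].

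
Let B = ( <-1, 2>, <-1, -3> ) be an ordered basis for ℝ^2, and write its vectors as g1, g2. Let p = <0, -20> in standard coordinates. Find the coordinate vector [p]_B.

Write p = c_1 g1 + c_2 g2 and solve for the c_i.
System: -c_1 - c_2 = 0, 2c_1 - 3c_2 = -20; solving gives c_1 = -4, c_2 = 4.
Check: -4g1 + 4g2 = <0, -20>.

<-4, 4>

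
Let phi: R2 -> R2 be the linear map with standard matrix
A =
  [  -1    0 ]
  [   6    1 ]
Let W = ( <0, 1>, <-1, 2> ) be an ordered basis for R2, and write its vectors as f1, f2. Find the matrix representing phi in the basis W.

[[1, -2], [0, -1]]

Let P have columns f1, f2. Then [phi]_W = P^(-1) A P.
Here det P = 1, so P^(-1) is integer; computing A P first and then P^(-1)(A P) gives [[1, -2], [0, -1]].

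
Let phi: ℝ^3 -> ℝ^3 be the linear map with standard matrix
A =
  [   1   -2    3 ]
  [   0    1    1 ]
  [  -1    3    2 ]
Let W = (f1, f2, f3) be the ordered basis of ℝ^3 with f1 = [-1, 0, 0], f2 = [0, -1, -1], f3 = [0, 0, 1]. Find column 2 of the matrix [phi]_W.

Compute phi(f2) = A f2 = [-1, -2, -5] in standard coordinates.
Then write this in W-coordinates: solve for y in y_1 f1 + ... + y_3 f3 = [-1, -2, -5].
This gives y = [1, 2, -3], which is column 2 of [phi]_W.

[1, 2, -3]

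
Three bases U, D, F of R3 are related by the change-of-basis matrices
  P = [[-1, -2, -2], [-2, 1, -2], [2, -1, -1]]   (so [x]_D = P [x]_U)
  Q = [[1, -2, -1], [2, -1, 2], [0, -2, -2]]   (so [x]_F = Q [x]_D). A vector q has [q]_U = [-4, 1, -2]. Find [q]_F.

Composing the changes, [q]_F = Q P [q]_U.
Q P = [[1, -3, 3], [4, -7, -4], [0, 0, 6]]; applying this to [-4, 1, -2] gives [-13, -15, -12].

[-13, -15, -12]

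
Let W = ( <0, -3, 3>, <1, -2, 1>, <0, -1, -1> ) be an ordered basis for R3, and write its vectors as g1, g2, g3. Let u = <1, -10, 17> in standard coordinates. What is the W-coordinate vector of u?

<4, 1, -4>

Write u = c_1 g1 + ... + c_3 g3 and solve for the c_i.
Gaussian elimination on [M | u] yields c = (4, 1, -4).
Check: 4g1 + g2 - 4g3 = <1, -10, 17>.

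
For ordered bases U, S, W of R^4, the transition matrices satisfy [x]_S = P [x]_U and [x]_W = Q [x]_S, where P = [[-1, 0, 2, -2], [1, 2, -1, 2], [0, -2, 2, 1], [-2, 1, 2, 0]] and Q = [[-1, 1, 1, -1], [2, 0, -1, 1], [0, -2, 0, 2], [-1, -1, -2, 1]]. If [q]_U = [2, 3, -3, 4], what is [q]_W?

First [q]_S = P [q]_U = [-16, 19, -8, -7].
Then [q]_W = Q [q]_S = [34, -31, -52, 6].

[34, -31, -52, 6]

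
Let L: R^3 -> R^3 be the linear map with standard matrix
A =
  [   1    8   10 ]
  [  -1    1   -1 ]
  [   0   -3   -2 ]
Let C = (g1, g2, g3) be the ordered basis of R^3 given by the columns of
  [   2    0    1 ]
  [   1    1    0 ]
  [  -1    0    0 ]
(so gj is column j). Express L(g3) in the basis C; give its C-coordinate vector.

(0, -1, 1)

Column 3 of [L]_C is the C-coordinate vector of L(g3).
In standard coordinates L(g3) = A g3 = (1, -1, 0).
Converting to C: (1, -1, 0) = 0·g1 - g2 + g3, so the coordinate vector is (0, -1, 1).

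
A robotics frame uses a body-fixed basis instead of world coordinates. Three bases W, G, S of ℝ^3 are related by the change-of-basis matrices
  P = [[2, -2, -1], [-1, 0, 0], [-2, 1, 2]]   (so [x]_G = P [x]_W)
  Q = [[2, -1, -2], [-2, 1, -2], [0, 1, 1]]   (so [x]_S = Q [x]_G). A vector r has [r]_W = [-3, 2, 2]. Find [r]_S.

[-51, 3, 15]

Apply P to get G-coordinates [-12, 3, 12], then Q to get S-coordinates.
The result is [r]_S = [-51, 3, 15].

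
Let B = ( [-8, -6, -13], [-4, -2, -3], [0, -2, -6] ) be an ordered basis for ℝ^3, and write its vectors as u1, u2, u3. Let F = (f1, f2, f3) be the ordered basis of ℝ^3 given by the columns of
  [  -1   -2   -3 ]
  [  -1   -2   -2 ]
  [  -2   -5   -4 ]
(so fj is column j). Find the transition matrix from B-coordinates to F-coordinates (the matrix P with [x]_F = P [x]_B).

[[0, 0, 2], [1, -1, 2], [2, 2, -2]]

Take x = uj: its B-coordinates are the j-th standard unit vector, so P e_j — column j of P — equals [uj]_F.
u1 = 0·f1 + f2 + 2f3, giving column 1 = [0, 1, 2]; repeating for each j gives P = [[0, 0, 2], [1, -1, 2], [2, 2, -2]].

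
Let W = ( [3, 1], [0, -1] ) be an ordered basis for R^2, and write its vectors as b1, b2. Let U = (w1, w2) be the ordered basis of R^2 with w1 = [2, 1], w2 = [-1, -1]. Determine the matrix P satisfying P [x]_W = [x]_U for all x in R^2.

[[2, 1], [1, 2]]

Take x = bj: its W-coordinates are the j-th standard unit vector, so P e_j — column j of P — equals [bj]_U.
b1 = 2w1 + w2, giving column 1 = [2, 1]; repeating for each j gives P = [[2, 1], [1, 2]].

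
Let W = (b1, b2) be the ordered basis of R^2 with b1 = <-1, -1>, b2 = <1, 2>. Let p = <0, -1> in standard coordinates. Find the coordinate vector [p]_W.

<-1, -1>

Write p = c_1 b1 + c_2 b2 and solve for the c_i.
System: -c_1 + c_2 = 0, -c_1 + 2c_2 = -1; solving gives c_1 = -1, c_2 = -1.
Check: -b1 - b2 = <0, -1>.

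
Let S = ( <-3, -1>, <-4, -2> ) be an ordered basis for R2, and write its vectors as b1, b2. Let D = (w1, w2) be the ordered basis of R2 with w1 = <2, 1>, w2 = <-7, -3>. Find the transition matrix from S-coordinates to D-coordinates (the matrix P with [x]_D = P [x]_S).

[[2, -2], [1, 0]]

Let M have columns bj and N have columns wj. Then for every x, N [x]_D = x = M [x]_S, so P = N^(-1) M.
Since det N = 1, N^(-1) has integer entries; multiplying gives P = [[2, -2], [1, 0]].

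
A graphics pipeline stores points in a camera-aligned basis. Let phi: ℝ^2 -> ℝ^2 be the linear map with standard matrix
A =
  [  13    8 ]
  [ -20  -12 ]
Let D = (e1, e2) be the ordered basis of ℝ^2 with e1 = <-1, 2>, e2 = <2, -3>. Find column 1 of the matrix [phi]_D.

<1, 2>

Column 1 of [phi]_D is the D-coordinate vector of phi(e1).
In standard coordinates phi(e1) = A e1 = <3, -4>.
Converting to D: <3, -4> = e1 + 2e2, so the coordinate vector is <1, 2>.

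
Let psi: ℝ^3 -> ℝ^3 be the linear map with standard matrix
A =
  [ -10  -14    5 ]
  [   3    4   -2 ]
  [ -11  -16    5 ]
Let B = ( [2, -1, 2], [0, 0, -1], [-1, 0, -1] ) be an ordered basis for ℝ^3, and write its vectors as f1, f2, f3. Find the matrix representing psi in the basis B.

[[2, -2, 1], [0, 0, -1], [0, 1, -3]]

With P the matrix whose columns are f1, ..., f3, [psi]_B = P^(-1) A P.
Column by column: psi(f1) = A f1 = [4, -2, 4]; its B-coordinates [2, 0, 0] give column 1.
Continuing for each basis vector yields [psi]_B = [[2, -2, 1], [0, 0, -1], [0, 1, -3]].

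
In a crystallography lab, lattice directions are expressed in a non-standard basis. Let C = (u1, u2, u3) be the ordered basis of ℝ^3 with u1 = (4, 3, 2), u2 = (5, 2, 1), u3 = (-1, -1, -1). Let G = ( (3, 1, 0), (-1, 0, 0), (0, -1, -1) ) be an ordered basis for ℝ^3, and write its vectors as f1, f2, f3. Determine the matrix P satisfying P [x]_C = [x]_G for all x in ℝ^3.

[[1, 1, 0], [-1, -2, 1], [-2, -1, 1]]

Let M have columns uj and N have columns fj. Then for every x, N [x]_G = x = M [x]_C, so P = N^(-1) M.
Since det N = -1, N^(-1) has integer entries; multiplying gives P = [[1, 1, 0], [-1, -2, 1], [-2, -1, 1]].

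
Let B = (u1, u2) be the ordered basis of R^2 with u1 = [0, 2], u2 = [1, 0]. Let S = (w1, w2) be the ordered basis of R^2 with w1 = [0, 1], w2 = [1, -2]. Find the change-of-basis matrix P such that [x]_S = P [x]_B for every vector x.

Take x = uj: its B-coordinates are the j-th standard unit vector, so P e_j — column j of P — equals [uj]_S.
u1 = 2w1 + 0·w2, giving column 1 = [2, 0]; repeating for each j gives P = [[2, 2], [0, 1]].

[[2, 2], [0, 1]]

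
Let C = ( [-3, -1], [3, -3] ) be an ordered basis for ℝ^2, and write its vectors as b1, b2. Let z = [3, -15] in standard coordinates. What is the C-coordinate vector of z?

[3, 4]

We seek scalars with c_1 b1 + c_2 b2 = z; equivalently solve M c = z where the columns of M are b1, b2.
System: -3c_1 + 3c_2 = 3, -c_1 - 3c_2 = -15; solving gives c_1 = 3, c_2 = 4.
Check: 3b1 + 4b2 = [3, -15].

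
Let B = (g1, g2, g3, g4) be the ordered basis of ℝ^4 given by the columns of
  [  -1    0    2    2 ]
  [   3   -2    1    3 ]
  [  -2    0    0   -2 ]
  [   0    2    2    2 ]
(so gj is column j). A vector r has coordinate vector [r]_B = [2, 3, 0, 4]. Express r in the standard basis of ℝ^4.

[6, 12, -12, 14]

By definition r = 2g1 + 3g2 + 0·g3 + 4g4.
Summing componentwise gives [6, 12, -12, 14].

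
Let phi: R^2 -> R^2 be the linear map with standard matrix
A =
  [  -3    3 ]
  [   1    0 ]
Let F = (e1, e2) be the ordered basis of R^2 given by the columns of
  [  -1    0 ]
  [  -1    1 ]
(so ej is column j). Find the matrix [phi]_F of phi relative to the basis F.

[[0, -3], [-1, -3]]

The j-th column of [phi]_F is [phi(ej)]_F.
phi(e1) = A e1 = <0, -1> = 0·e1 - e2, so column 1 is <0, -1>.
Repeating for e2 and assembling the columns gives [[0, -3], [-1, -3]].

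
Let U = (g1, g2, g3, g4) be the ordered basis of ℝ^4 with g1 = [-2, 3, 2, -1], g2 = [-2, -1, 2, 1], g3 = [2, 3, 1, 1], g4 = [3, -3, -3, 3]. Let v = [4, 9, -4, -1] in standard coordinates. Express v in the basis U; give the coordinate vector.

[v]_U is the unique c with M c = v, where M has columns g1, ..., g4.
Gaussian elimination on [M | v] yields c = (4, -3, 0, 2).
Check: 4g1 - 3g2 + 0·g3 + 2g4 = [4, 9, -4, -1].

[4, -3, 0, 2]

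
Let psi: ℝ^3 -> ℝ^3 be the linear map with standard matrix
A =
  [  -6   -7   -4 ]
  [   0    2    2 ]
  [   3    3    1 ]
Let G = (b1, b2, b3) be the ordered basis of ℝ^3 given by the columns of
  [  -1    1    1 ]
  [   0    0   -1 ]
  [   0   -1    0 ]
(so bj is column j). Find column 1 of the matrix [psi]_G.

[-3, 3, 0]

Column 1 of [psi]_G is the G-coordinate vector of psi(b1).
In standard coordinates psi(b1) = A b1 = [6, 0, -3].
Converting to G: [6, 0, -3] = -3b1 + 3b2 + 0·b3, so the coordinate vector is [-3, 3, 0].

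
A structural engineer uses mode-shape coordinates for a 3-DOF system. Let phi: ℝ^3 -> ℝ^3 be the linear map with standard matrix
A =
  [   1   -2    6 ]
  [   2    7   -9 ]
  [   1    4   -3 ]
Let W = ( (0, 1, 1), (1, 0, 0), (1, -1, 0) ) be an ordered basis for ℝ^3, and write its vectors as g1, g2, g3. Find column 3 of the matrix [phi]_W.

(-3, 1, 2)

Column 3 of [phi]_W is the W-coordinate vector of phi(g3).
In standard coordinates phi(g3) = A g3 = (3, -5, -3).
Converting to W: (3, -5, -3) = -3g1 + g2 + 2g3, so the coordinate vector is (-3, 1, 2).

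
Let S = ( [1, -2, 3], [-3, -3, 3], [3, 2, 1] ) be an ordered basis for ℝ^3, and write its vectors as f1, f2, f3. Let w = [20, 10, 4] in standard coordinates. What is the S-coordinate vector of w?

Write w = c_1 f1 + ... + c_3 f3 and solve for the c_i.
Solving this 3x3 system gives c = (2, -2, 4).
Check: 2f1 - 2f2 + 4f3 = [20, 10, 4].

[2, -2, 4]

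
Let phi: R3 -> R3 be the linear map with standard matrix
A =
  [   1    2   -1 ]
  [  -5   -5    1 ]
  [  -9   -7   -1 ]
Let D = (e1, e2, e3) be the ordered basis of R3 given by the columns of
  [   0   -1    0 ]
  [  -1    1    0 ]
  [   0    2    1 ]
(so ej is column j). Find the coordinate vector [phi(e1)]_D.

Compute phi(e1) = A e1 = [-2, 5, 7] in standard coordinates.
Then write this in D-coordinates: solve for y in y_1 e1 + ... + y_3 e3 = [-2, 5, 7].
This gives y = [-3, 2, 3], which is column 1 of [phi]_D.

[-3, 2, 3]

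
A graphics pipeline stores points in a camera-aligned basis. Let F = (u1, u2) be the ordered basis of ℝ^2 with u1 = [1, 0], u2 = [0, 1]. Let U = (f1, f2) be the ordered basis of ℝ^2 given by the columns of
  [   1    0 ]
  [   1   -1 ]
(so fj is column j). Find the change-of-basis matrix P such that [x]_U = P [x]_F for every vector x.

Column j of P is [uj]_U, since P maps F-coordinates to U-coordinates.
Expressing u1 in U: u1 = f1 + f2, so column 1 of P is [1, 1].
Doing the same for each uj gives P = [[1, 0], [1, -1]].

[[1, 0], [1, -1]]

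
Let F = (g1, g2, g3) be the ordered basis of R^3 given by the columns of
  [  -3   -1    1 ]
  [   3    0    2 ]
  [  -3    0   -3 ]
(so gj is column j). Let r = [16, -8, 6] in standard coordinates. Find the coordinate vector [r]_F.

[-4, -2, 2]

[r]_F is the unique c with M c = r, where M has columns g1, ..., g3.
Gaussian elimination on [M | r] yields c = (-4, -2, 2).
Check: -4g1 - 2g2 + 2g3 = [16, -8, 6].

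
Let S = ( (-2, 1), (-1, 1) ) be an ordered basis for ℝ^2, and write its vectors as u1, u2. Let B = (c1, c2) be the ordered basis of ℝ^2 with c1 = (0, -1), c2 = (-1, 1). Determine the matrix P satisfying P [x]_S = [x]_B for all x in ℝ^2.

Column j of P is [uj]_B, since P maps S-coordinates to B-coordinates.
Expressing u1 in B: u1 = c1 + 2c2, so column 1 of P is (1, 2).
Doing the same for each uj gives P = [[1, 0], [2, 1]].

[[1, 0], [2, 1]]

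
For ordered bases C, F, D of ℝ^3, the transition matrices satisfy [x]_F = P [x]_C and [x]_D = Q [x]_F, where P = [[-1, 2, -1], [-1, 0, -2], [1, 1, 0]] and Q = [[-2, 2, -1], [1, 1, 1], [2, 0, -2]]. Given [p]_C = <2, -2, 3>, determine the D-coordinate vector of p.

First [p]_F = P [p]_C = <-9, -8, 0>.
Then [p]_D = Q [p]_F = <2, -17, -18>.

<2, -17, -18>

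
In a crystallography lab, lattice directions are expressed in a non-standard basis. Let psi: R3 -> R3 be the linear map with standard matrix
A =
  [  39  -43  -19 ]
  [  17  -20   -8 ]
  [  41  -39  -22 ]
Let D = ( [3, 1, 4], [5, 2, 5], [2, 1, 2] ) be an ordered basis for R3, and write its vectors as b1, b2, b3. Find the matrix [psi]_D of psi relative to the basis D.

Let P have columns b1, ..., b3. Then [psi]_D = P^(-1) A P.
Here det P = 1, so P^(-1) is integer; computing A P first and then P^(-1)(A P) gives [[-2, 3, 2], [2, 1, -1], [-3, 0, -2]].

[[-2, 3, 2], [2, 1, -1], [-3, 0, -2]]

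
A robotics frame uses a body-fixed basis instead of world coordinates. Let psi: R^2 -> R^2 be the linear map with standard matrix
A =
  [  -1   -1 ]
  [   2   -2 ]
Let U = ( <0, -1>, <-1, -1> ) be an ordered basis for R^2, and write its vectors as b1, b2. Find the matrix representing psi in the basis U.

[[-1, 2], [-1, -2]]

Let P have columns b1, b2. Then [psi]_U = P^(-1) A P.
Here det P = -1, so P^(-1) is integer; computing A P first and then P^(-1)(A P) gives [[-1, 2], [-1, -2]].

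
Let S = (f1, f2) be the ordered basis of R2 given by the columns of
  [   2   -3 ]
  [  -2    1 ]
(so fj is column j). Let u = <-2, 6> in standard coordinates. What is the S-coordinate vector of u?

We seek scalars with c_1 f1 + c_2 f2 = u; equivalently solve M c = u where the columns of M are f1, f2.
System: 2c_1 - 3c_2 = -2, -2c_1 + c_2 = 6; solving gives c_1 = -4, c_2 = -2.
Check: -4f1 - 2f2 = <-2, 6>.

<-4, -2>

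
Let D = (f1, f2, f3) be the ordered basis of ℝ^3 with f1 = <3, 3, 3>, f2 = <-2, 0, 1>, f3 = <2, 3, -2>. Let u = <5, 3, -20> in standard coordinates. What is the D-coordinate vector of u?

<-3, -3, 4>

We seek scalars with c_1 f1 + ... + c_3 f3 = u; equivalently solve M c = u where the columns of M are f1, ..., f3.
Solving this 3x3 system gives c = (-3, -3, 4).
Check: -3f1 - 3f2 + 4f3 = <5, 3, -20>.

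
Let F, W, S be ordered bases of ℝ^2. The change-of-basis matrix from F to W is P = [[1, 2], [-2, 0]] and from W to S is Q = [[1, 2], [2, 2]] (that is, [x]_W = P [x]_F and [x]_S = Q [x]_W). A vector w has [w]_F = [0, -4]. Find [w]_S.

Composing the changes, [w]_S = Q P [w]_F.
Q P = [[-3, 2], [-2, 4]]; applying this to [0, -4] gives [-8, -16].

[-8, -16]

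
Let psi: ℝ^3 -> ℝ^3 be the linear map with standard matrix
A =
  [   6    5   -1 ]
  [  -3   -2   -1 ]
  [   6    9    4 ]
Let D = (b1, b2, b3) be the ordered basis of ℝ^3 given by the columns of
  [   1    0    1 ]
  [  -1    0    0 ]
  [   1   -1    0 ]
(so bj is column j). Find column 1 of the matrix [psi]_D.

<2, 1, -2>

Column 1 of [psi]_D is the D-coordinate vector of psi(b1).
In standard coordinates psi(b1) = A b1 = <0, -2, 1>.
Converting to D: <0, -2, 1> = 2b1 + b2 - 2b3, so the coordinate vector is <2, 1, -2>.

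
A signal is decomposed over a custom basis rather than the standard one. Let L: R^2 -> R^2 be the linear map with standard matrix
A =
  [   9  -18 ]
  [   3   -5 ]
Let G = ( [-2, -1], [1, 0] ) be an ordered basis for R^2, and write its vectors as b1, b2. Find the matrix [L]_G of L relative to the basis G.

[[1, -3], [2, 3]]

The j-th column of [L]_G is [L(bj)]_G.
L(b1) = A b1 = [0, -1] = b1 + 2b2, so column 1 is [1, 2].
Repeating for b2 and assembling the columns gives [[1, -3], [2, 3]].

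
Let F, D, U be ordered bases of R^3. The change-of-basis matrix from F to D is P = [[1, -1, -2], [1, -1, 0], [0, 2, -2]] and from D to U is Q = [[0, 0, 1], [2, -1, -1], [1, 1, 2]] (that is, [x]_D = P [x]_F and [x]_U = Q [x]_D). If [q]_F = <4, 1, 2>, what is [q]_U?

First [q]_D = P [q]_F = <-1, 3, -2>.
Then [q]_U = Q [q]_D = <-2, -3, -2>.

<-2, -3, -2>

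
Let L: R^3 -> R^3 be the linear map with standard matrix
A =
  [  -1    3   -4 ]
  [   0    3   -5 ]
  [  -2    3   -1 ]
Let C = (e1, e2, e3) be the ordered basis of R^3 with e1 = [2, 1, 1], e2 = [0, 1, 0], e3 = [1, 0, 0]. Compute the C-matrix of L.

With P the matrix whose columns are e1, ..., e3, [L]_C = P^(-1) A P.
Column by column: L(e1) = A e1 = [-3, -2, -2]; its C-coordinates [-2, 0, 1] give column 1.
Continuing for each basis vector yields [L]_C = [[-2, 3, -2], [0, 0, 2], [1, -3, 3]].

[[-2, 3, -2], [0, 0, 2], [1, -3, 3]]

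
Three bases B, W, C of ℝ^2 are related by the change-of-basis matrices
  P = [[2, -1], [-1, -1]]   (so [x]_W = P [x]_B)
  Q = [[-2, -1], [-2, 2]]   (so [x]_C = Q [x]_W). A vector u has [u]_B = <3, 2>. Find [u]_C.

Composing the changes, [u]_C = Q P [u]_B.
Q P = [[-3, 3], [-6, 0]]; applying this to <3, 2> gives <-3, -18>.

<-3, -18>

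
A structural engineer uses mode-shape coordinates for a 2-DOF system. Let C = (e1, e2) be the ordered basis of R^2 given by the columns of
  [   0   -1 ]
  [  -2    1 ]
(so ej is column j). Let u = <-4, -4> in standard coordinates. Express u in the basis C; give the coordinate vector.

<4, 4>

We seek scalars with c_1 e1 + c_2 e2 = u; equivalently solve M c = u where the columns of M are e1, e2.
System: 0c_1 - c_2 = -4, -2c_1 + c_2 = -4; solving gives c_1 = 4, c_2 = 4.
Check: 4e1 + 4e2 = <-4, -4>.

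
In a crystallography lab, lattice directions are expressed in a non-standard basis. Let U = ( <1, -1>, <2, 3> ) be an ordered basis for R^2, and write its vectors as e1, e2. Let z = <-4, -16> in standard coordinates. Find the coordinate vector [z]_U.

<4, -4>

Write z = c_1 e1 + c_2 e2 and solve for the c_i.
System: c_1 + 2c_2 = -4, -c_1 + 3c_2 = -16; solving gives c_1 = 4, c_2 = -4.
Check: 4e1 - 4e2 = <-4, -16>.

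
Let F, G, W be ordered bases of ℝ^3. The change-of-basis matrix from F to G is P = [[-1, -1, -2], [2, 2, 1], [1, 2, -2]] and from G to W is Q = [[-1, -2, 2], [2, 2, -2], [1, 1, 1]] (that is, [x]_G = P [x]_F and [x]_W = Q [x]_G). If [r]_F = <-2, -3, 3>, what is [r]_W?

<-13, 12, -22>

First [r]_G = P [r]_F = <-1, -7, -14>.
Then [r]_W = Q [r]_G = <-13, 12, -22>.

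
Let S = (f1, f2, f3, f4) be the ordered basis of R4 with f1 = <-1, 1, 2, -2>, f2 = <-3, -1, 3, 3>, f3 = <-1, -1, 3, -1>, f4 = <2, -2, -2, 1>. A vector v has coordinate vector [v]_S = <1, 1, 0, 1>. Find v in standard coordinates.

<-2, -2, 3, 2>

By definition v = f1 + f2 + 0·f3 + f4.
Summing componentwise gives <-2, -2, 3, 2>.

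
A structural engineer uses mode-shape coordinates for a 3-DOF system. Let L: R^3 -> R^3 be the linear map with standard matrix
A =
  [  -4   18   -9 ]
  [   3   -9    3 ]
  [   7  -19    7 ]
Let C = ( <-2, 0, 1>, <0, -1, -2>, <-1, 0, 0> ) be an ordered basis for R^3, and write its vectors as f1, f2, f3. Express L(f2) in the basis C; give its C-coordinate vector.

Column 2 of [L]_C is the C-coordinate vector of L(f2).
In standard coordinates L(f2) = A f2 = <0, 3, 5>.
Converting to C: <0, 3, 5> = -f1 - 3f2 + 2f3, so the coordinate vector is <-1, -3, 2>.

<-1, -3, 2>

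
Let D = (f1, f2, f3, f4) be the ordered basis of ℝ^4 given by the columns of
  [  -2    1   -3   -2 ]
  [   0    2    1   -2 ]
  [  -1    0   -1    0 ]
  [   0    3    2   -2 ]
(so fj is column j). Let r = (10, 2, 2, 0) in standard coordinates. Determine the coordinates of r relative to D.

Write r = c_1 f1 + ... + c_4 f4 and solve for the c_i.
Solving this 4x4 system gives c = (0, 0, -2, -2).
Check: 0·f1 + 0·f2 - 2f3 - 2f4 = (10, 2, 2, 0).

(0, 0, -2, -2)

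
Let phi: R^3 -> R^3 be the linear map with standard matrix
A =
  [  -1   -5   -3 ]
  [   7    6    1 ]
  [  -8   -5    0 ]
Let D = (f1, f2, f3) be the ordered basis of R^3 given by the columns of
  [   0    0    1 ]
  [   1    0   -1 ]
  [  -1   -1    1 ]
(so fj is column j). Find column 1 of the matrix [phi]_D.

(3, 0, -2)

Column 1 of [phi]_D is the D-coordinate vector of phi(f1).
In standard coordinates phi(f1) = A f1 = (-2, 5, -5).
Converting to D: (-2, 5, -5) = 3f1 + 0·f2 - 2f3, so the coordinate vector is (3, 0, -2).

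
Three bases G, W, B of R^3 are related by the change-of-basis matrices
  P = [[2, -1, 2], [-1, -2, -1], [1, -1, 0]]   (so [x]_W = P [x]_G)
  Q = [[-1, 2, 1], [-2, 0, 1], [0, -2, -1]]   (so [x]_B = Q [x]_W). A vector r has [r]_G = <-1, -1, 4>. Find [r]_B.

<-9, -14, 2>

Apply P to get W-coordinates <7, -1, 0>, then Q to get B-coordinates.
The result is [r]_B = <-9, -14, 2>.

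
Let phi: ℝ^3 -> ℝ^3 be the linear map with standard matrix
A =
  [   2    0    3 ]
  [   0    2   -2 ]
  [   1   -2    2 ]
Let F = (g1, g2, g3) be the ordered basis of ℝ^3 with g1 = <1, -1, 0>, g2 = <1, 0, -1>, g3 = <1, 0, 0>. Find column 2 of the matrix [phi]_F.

Column 2 of [phi]_F is the F-coordinate vector of phi(g2).
In standard coordinates phi(g2) = A g2 = <-1, 2, -1>.
Converting to F: <-1, 2, -1> = -2g1 + g2 + 0·g3, so the coordinate vector is <-2, 1, 0>.

<-2, 1, 0>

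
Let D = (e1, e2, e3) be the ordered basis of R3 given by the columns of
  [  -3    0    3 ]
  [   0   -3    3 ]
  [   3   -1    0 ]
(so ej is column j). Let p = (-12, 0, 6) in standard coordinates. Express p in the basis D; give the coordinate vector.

Write p = c_1 e1 + ... + c_3 e3 and solve for the c_i.
Solving this 3x3 system gives c = (1, -3, -3).
Check: e1 - 3e2 - 3e3 = (-12, 0, 6).

(1, -3, -3)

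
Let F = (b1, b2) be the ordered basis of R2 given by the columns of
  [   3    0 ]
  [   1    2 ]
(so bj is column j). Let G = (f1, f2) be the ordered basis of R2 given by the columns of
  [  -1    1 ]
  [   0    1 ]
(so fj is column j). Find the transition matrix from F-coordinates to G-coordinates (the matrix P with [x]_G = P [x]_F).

[[-2, 2], [1, 2]]

Take x = bj: its F-coordinates are the j-th standard unit vector, so P e_j — column j of P — equals [bj]_G.
b1 = -2f1 + f2, giving column 1 = (-2, 1); repeating for each j gives P = [[-2, 2], [1, 2]].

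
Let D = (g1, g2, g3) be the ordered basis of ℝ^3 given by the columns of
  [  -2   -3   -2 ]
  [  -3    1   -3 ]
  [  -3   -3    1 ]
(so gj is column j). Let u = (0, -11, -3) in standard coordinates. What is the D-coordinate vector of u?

Write u = c_1 g1 + ... + c_3 g3 and solve for the c_i.
Solving this 3x3 system gives c = (3, -2, 0).
Check: 3g1 - 2g2 + 0·g3 = (0, -11, -3).

(3, -2, 0)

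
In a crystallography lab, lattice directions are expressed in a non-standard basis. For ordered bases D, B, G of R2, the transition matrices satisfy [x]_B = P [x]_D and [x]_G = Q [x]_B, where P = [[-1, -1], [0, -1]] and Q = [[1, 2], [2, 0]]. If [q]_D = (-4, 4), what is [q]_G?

Composing the changes, [q]_G = Q P [q]_D.
Q P = [[-1, -3], [-2, -2]]; applying this to (-4, 4) gives (-8, 0).

(-8, 0)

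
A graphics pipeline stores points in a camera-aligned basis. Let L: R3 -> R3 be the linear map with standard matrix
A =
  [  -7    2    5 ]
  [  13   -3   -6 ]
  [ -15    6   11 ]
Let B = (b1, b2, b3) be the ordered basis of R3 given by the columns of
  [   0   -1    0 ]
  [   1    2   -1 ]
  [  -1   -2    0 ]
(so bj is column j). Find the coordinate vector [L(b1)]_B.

(-1, 3, 2)

Compute L(b1) = A b1 = (-3, 3, -5) in standard coordinates.
Then write this in B-coordinates: solve for y in y_1 b1 + ... + y_3 b3 = (-3, 3, -5).
This gives y = (-1, 3, 2), which is column 1 of [L]_B.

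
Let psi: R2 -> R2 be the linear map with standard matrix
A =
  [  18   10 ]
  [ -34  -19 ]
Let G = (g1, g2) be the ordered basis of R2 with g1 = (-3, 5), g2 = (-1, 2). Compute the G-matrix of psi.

[[1, 0], [1, -2]]

With P the matrix whose columns are g1, g2, [psi]_G = P^(-1) A P.
Column by column: psi(g1) = A g1 = (-4, 7); its G-coordinates (1, 1) give column 1.
Continuing for each basis vector yields [psi]_G = [[1, 0], [1, -2]].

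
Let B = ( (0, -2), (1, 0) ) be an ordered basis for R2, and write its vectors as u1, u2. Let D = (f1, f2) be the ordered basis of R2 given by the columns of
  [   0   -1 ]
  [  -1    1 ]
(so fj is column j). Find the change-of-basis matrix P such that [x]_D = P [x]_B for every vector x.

[[2, -1], [0, -1]]

Take x = uj: its B-coordinates are the j-th standard unit vector, so P e_j — column j of P — equals [uj]_D.
u1 = 2f1 + 0·f2, giving column 1 = (2, 0); repeating for each j gives P = [[2, -1], [0, -1]].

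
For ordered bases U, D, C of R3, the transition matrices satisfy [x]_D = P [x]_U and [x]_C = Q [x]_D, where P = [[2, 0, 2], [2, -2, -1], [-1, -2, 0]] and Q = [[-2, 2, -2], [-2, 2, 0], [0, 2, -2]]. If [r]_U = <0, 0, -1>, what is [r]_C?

First [r]_D = P [r]_U = <-2, 1, 0>.
Then [r]_C = Q [r]_D = <6, 6, 2>.

<6, 6, 2>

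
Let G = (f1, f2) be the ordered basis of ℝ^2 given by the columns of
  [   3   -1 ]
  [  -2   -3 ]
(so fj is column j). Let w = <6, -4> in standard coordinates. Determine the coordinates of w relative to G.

[w]_G is the unique c with M c = w, where M has columns f1, f2.
System: 3c_1 - c_2 = 6, -2c_1 - 3c_2 = -4; solving gives c_1 = 2, c_2 = 0.
Check: 2f1 + 0·f2 = <6, -4>.

<2, 0>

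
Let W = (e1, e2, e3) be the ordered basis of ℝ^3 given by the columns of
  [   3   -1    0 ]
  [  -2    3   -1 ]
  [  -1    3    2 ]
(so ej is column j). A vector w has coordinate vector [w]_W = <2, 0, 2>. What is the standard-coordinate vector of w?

The coordinates say w = 2e1 + 0·e2 + 2e3; adding the scaled basis vectors gives <6, -6, 2>.

<6, -6, 2>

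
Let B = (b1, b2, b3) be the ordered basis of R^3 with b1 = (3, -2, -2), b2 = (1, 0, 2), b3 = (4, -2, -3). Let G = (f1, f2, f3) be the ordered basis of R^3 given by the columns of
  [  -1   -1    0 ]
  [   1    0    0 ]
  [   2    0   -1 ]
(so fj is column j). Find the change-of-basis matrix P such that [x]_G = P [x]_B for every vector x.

[[-2, 0, -2], [-1, -1, -2], [-2, -2, -1]]

Let M have columns bj and N have columns fj. Then for every x, N [x]_G = x = M [x]_B, so P = N^(-1) M.
Since det N = -1, N^(-1) has integer entries; multiplying gives P = [[-2, 0, -2], [-1, -1, -2], [-2, -2, -1]].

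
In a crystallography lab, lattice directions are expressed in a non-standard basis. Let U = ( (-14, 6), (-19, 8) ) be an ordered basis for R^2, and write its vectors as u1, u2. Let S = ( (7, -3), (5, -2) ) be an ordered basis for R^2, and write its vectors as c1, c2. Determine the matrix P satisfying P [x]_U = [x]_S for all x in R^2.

[[-2, -2], [0, -1]]

Column j of P is [uj]_S, since P maps U-coordinates to S-coordinates.
Expressing u1 in S: u1 = -2c1 + 0·c2, so column 1 of P is (-2, 0).
Doing the same for each uj gives P = [[-2, -2], [0, -1]].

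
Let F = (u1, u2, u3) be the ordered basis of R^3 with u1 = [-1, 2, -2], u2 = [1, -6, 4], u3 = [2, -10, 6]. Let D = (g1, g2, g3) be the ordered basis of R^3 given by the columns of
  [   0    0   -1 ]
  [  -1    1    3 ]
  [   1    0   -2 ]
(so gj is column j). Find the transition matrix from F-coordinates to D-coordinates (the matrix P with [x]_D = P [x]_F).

Column j of P is [uj]_D, since P maps F-coordinates to D-coordinates.
Expressing u1 in D: u1 = 0·g1 - g2 + g3, so column 1 of P is [0, -1, 1].
Doing the same for each uj gives P = [[0, 2, 2], [-1, -1, -2], [1, -1, -2]].

[[0, 2, 2], [-1, -1, -2], [1, -1, -2]]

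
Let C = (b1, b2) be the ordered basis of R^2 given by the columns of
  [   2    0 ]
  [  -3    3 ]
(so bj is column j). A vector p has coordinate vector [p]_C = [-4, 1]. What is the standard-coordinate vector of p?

By definition p = -4b1 + b2.
Summing componentwise gives [-8, 15].

[-8, 15]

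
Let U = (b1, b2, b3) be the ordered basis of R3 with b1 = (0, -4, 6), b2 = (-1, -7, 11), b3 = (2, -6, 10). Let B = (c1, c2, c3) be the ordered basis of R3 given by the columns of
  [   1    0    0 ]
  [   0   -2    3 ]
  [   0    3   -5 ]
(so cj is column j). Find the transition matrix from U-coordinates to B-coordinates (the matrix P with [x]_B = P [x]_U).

Let M have columns bj and N have columns cj. Then for every x, N [x]_B = x = M [x]_U, so P = N^(-1) M.
Since det N = 1, N^(-1) has integer entries; multiplying gives P = [[0, -1, 2], [2, 2, 0], [0, -1, -2]].

[[0, -1, 2], [2, 2, 0], [0, -1, -2]]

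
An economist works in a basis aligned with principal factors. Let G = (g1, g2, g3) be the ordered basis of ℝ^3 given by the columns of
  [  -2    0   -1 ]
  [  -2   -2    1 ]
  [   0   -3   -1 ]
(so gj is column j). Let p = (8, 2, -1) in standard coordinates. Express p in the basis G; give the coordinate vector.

[p]_G is the unique c with M c = p, where M has columns g1, ..., g3.
Row-reducing the augmented matrix [M | p] gives c = (-3, 1, -2).
Check: -3g1 + g2 - 2g3 = (8, 2, -1).

(-3, 1, -2)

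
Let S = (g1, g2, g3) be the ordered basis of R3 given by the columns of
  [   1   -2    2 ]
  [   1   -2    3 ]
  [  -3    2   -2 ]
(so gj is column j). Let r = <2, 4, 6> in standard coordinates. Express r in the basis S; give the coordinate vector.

[r]_S is the unique c with M c = r, where M has columns g1, ..., g3.
Row-reducing the augmented matrix [M | r] gives c = (-4, -1, 2).
Check: -4g1 - g2 + 2g3 = <2, 4, 6>.

<-4, -1, 2>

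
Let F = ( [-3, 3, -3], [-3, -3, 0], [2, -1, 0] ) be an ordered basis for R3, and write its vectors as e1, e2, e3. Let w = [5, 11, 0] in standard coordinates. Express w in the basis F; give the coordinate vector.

[w]_F is the unique c with M c = w, where M has columns e1, ..., e3.
Gaussian elimination on [M | w] yields c = (0, -3, -2).
Check: 0·e1 - 3e2 - 2e3 = [5, 11, 0].

[0, -3, -2]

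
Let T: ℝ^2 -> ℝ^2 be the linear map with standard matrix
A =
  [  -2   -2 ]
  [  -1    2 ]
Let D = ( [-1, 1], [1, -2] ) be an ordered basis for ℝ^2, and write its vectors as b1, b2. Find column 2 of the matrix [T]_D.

[1, 3]

Column 2 of [T]_D is the D-coordinate vector of T(b2).
In standard coordinates T(b2) = A b2 = [2, -5].
Converting to D: [2, -5] = b1 + 3b2, so the coordinate vector is [1, 3].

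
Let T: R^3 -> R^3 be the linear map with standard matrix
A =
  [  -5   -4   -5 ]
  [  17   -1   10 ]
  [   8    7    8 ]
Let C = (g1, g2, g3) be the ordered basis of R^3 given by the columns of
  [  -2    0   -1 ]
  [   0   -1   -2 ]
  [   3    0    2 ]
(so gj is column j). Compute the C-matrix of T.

[[2, -1, 0], [2, 3, 1], [1, -2, -3]]

The j-th column of [T]_C is [T(gj)]_C.
T(g1) = A g1 = (-5, -4, 8) = 2g1 + 2g2 + g3, so column 1 is (2, 2, 1).
Repeating for g2, g3 and assembling the columns gives [[2, -1, 0], [2, 3, 1], [1, -2, -3]].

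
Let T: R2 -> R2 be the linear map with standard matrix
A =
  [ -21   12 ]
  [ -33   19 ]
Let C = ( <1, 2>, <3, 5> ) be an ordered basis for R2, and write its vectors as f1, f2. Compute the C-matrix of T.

[[0, 3], [1, -2]]

The j-th column of [T]_C is [T(fj)]_C.
T(f1) = A f1 = <3, 5> = 0·f1 + f2, so column 1 is <0, 1>.
Repeating for f2 and assembling the columns gives [[0, 3], [1, -2]].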